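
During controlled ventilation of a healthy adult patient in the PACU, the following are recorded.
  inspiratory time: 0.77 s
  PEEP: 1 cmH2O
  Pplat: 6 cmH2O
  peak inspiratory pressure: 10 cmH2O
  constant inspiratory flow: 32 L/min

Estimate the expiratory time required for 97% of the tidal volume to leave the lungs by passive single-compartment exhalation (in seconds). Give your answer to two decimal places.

2.16

Flow: 32 L/min ÷ 60 = 0.5333 L/s.
Vt = flow × Ti = 0.5333 L/s × 0.77 s × 1000 mL/L = 410.64 mL.
R = (PIP − Pplat)/V̇ = (10 − 6) / 0.5333 = 4.0/0.5333 = 7.5 cmH2O·s/L.
C = Vt/(Pplat − PEEP) = 410.64 / (6 − 1) = 410.64/5.0 = 82.128 mL/cmH2O.
τ = R × C = 7.5 × 0.08213 L/cmH2O = 0.616 s.
t = −τ·ln(1 − 0.97) = −0.616·ln(0.03) = 2.16 s.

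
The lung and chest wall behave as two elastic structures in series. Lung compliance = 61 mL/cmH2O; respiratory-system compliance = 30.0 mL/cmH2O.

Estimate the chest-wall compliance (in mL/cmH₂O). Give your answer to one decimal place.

59.0

1/Ccw = 1/Crs − 1/CL.
1/Ccw = 1/30.0 − 1/61 = 0.01694.
Ccw = 59.032 mL/cmH2O.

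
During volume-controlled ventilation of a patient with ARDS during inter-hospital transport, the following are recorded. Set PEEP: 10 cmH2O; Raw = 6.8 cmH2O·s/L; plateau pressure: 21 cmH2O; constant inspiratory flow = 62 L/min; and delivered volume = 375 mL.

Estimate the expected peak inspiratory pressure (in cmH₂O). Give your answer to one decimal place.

Flow: 62 L/min ÷ 60 = 1.0333 L/s.
PIP = Pplat + Raw × flow = 21 + 6.8 × 1.0333 = 21 + 7.026 = 28.026 cmH2O.

28.0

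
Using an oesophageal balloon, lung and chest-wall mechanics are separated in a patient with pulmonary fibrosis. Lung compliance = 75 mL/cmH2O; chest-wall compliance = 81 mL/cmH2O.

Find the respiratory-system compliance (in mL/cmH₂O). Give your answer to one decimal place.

Lung and chest wall are elastances in series: 1/Crs = 1/CL + 1/Ccw.
1/Crs = 1/75 + 1/81 = 0.02568.
Crs = 38.941 mL/cmH2O.

38.9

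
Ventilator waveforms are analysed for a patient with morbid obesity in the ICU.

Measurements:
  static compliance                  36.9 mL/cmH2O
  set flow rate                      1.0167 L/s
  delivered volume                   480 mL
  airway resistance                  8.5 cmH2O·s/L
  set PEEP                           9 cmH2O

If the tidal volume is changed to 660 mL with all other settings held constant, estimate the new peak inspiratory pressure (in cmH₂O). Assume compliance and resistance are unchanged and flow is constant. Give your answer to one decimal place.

35.5

PIP = Vt/C + R·V̇ + PEEP (constant-flow equation of motion).
Only the elastic term changes: ΔPIP = ΔVt / C = (660 − 480) / 36.9 = 4.878 cmH2O.
Original PIP = 480/36.9 + 8.5×1.0167 + 9 = 30.65 cmH2O; new PIP = 30.65 + (4.878) = 35.528 cmH2O.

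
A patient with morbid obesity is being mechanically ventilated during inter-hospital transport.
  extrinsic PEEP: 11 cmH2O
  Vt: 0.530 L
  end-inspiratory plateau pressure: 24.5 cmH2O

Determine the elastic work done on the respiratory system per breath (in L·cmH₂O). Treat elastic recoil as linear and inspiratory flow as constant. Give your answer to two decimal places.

3.58

Elastic work ≈ ½ × (Pplat − PEEP) × Vt = 0.5 × (24.5 − 11) × 0.530 L = 0.5 × 13.5 × 0.530 = 3.578 L·cmH2O.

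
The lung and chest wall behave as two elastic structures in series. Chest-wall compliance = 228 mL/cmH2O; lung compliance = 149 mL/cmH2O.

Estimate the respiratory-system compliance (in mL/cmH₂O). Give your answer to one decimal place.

Lung and chest wall are elastances in series: 1/Crs = 1/CL + 1/Ccw.
1/Crs = 1/149 + 1/228 = 0.0111.
Crs = 90.09 mL/cmH2O.

90.1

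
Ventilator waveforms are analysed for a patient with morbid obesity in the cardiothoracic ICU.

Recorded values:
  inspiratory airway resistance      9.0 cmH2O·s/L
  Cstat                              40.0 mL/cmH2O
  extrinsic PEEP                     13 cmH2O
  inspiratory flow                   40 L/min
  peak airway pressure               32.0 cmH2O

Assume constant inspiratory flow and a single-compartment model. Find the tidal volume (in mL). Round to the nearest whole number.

Flow: 40 L/min ÷ 60 = 0.6667 L/s.
Equation of motion (constant flow): PIP = Vt/C + R·V̇ + PEEP.
Vt/C = PIP − R·V̇ − PEEP = 32.0 − 6.0 − 13 = 13.0 cmH2O.
Vt = C × 13.0 = 40.0 × 13.0 = 520.0 mL.

520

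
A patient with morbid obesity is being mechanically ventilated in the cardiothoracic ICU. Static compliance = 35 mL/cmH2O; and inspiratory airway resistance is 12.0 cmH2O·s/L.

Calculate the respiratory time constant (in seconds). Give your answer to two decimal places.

τ = R × C = 12.0 × 35 mL/cmH2O = 12.0 × 0.035 L/cmH2O = 0.42 s.

0.42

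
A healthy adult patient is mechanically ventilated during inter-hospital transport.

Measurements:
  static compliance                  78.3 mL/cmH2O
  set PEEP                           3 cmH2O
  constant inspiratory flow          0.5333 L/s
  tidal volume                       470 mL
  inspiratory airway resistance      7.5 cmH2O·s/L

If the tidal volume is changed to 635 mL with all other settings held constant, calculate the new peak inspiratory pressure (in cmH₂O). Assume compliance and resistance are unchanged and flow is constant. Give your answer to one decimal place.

15.1

PIP = Vt/C + R·V̇ + PEEP (constant-flow equation of motion).
Only the elastic term changes: ΔPIP = ΔVt / C = (635 − 470) / 78.3 = 2.107 cmH2O.
Original PIP = 470/78.3 + 7.5×0.5333 + 3 = 13.002 cmH2O; new PIP = 13.002 + (2.107) = 15.109 cmH2O.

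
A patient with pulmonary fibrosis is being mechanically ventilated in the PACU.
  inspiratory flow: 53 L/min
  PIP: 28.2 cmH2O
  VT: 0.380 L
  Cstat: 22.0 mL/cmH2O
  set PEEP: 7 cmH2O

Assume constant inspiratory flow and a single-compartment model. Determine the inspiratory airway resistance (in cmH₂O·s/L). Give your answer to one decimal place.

4.4

Flow: 53 L/min ÷ 60 = 0.8833 L/s.
Equation of motion (constant flow): PIP = Vt/C + R·V̇ + PEEP.
R·V̇ = PIP − Vt/C − PEEP = 28.2 − 380/22.0 − 7 = 28.2 − 17.273 − 7 = 3.927 cmH2O.
R = 3.927 / 0.8833 = 4.446 cmH2O·s/L.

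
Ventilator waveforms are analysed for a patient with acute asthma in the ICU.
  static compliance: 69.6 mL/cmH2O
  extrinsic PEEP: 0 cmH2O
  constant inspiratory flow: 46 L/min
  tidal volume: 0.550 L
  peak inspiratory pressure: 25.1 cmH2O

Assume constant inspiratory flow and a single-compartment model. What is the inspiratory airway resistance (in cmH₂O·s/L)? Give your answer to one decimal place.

22.4

Flow: 46 L/min ÷ 60 = 0.7667 L/s.
Equation of motion (constant flow): PIP = Vt/C + R·V̇ + PEEP.
R·V̇ = PIP − Vt/C − PEEP = 25.1 − 550/69.6 − 0 = 25.1 − 7.902 − 0 = 17.198 cmH2O.
R = 17.198 / 0.7667 = 22.431 cmH2O·s/L.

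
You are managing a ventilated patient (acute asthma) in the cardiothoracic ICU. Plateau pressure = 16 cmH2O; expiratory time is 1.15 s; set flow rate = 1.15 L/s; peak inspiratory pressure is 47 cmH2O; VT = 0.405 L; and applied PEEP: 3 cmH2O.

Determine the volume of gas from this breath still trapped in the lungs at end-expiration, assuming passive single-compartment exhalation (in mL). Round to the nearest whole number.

R = (PIP − Pplat)/V̇ = (47 − 16) / 1.15 = 31.0/1.15 = 26.957 cmH2O·s/L.
C = Vt/(Pplat − PEEP) = 405.0 / (16 − 3) = 405.0/13.0 = 31.154 mL/cmH2O.
τ = R × C = 26.957 × 0.03115 L/cmH2O = 0.8397 s.
Fraction remaining = e^(−Te/τ) = e^(−1.15/0.8397) = 0.2542.
Trapped volume = 405.0 × 0.2542 = 102.95 mL.

103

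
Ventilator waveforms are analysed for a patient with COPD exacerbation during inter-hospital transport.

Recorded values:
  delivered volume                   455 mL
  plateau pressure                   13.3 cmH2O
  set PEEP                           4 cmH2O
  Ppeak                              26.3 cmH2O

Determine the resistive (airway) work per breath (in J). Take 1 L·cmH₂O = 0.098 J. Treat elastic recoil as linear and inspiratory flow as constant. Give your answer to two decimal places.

With constant inspiratory flow the resistive pressure is constant at PIP − Pplat = 26.3 − 13.3 = 13.0 cmH2O, so resistive work = 13.0 × 0.455 = 5.915 L·cmH2O.
× 0.098 J/(L·cmH2O) → 0.5797 J.

0.58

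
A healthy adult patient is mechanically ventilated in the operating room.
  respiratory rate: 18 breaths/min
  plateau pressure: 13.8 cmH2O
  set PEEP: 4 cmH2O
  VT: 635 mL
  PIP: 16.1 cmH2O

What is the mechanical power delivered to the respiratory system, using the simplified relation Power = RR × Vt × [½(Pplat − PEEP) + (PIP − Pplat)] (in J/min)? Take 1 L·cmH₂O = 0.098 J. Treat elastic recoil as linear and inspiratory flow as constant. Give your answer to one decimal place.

8.1

Per-breath work = Vt × [½(Pplat−PEEP) + (PIP−Pplat)] = 0.635 × [0.5×9.8 + 2.3] = 0.635 × 7.2 = 4.572 L·cmH2O.
Power = 18 × 4.572 = 82.296 L·cmH2O/min.
× 0.098 J/(L·cmH2O) → 8.065 J/min.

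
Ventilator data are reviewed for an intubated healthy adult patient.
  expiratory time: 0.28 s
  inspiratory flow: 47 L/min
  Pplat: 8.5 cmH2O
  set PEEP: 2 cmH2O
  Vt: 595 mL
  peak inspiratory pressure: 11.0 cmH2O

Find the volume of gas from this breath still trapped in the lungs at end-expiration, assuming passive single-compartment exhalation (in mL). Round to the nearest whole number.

228

Flow: 47 L/min ÷ 60 = 0.7833 L/s.
R = (PIP − Pplat)/V̇ = (11.0 − 8.5) / 0.7833 = 2.5/0.7833 = 3.192 cmH2O·s/L.
C = Vt/(Pplat − PEEP) = 595.0 / (8.5 − 2) = 595.0/6.5 = 91.538 mL/cmH2O.
τ = R × C = 3.192 × 0.09154 L/cmH2O = 0.2922 s.
Fraction remaining = e^(−Te/τ) = e^(−0.28/0.2922) = 0.3836.
Trapped volume = 595.0 × 0.3836 = 228.24 mL.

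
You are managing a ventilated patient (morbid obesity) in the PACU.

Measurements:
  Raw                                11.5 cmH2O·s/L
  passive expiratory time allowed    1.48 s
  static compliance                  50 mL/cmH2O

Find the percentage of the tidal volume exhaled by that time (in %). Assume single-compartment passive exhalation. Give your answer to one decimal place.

τ = R × C = 11.5 × 50 mL/cmH2O = 11.5 × 0.050 L/cmH2O = 0.575 s.
Passive exhalation: V(t)/V₀ = e^(−t/τ) = e^(−1.48/0.575) = 0.07624.
Fraction exhaled = 1 − 0.07624 = 0.9238 → 92.38%.

92.4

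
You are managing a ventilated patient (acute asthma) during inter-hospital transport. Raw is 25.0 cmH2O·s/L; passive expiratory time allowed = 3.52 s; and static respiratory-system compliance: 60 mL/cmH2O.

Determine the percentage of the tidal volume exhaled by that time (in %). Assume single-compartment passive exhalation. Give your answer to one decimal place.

τ = R × C = 25.0 × 60 mL/cmH2O = 25.0 × 0.060 L/cmH2O = 1.5 s.
Passive exhalation: V(t)/V₀ = e^(−t/τ) = e^(−3.52/1.5) = 0.09569.
Fraction exhaled = 1 − 0.09569 = 0.9043 → 90.43%.

90.4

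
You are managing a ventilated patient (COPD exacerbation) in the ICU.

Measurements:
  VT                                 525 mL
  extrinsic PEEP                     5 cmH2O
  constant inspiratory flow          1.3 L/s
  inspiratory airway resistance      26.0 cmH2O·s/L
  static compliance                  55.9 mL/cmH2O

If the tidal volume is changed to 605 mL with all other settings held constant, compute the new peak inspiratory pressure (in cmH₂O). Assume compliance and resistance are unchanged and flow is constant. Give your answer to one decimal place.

49.6

PIP = Vt/C + R·V̇ + PEEP (constant-flow equation of motion).
Only the elastic term changes: ΔPIP = ΔVt / C = (605 − 525) / 55.9 = 1.431 cmH2O.
Original PIP = 525/55.9 + 26.0×1.3 + 5 = 48.192 cmH2O; new PIP = 48.192 + (1.431) = 49.623 cmH2O.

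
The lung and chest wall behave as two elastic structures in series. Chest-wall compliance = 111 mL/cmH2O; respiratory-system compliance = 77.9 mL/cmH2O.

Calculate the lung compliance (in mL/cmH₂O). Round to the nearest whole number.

1/CL = 1/Crs − 1/Ccw.
1/CL = 1/77.9 − 1/111 = 0.003828.
CL = 261.23 mL/cmH2O.

261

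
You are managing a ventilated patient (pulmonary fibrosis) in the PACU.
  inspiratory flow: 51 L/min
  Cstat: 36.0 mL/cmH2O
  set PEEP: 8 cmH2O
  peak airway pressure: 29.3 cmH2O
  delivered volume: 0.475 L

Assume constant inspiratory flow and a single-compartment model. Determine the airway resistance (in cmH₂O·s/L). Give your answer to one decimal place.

Flow: 51 L/min ÷ 60 = 0.85 L/s.
Equation of motion (constant flow): PIP = Vt/C + R·V̇ + PEEP.
R·V̇ = PIP − Vt/C − PEEP = 29.3 − 475/36.0 − 8 = 29.3 − 13.194 − 8 = 8.106 cmH2O.
R = 8.106 / 0.85 = 9.536 cmH2O·s/L.

9.5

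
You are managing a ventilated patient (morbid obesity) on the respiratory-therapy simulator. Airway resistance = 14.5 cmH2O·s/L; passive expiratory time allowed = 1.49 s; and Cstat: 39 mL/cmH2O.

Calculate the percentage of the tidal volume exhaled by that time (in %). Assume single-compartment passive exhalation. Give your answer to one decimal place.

τ = R × C = 14.5 × 39 mL/cmH2O = 14.5 × 0.039 L/cmH2O = 0.5655 s.
Passive exhalation: V(t)/V₀ = e^(−t/τ) = e^(−1.49/0.5655) = 0.07173.
Fraction exhaled = 1 − 0.07173 = 0.9283 → 92.83%.

92.8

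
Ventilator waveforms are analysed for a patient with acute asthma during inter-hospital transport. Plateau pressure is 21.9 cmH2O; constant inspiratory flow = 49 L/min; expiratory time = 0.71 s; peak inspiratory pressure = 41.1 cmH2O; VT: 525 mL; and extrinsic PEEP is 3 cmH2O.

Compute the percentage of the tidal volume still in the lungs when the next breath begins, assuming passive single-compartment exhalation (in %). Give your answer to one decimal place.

Flow: 49 L/min ÷ 60 = 0.8167 L/s.
R = (PIP − Pplat)/V̇ = (41.1 − 21.9) / 0.8167 = 19.2/0.8167 = 23.509 cmH2O·s/L.
C = Vt/(Pplat − PEEP) = 525.0 / (21.9 − 3) = 525.0/18.9 = 27.778 mL/cmH2O.
τ = R × C = 23.509 × 0.02778 L/cmH2O = 0.6531 s.
Fraction remaining at end-expiration = e^(−Te/τ) = e^(−0.71/0.6531) = 0.3372 → 33.72%.

33.7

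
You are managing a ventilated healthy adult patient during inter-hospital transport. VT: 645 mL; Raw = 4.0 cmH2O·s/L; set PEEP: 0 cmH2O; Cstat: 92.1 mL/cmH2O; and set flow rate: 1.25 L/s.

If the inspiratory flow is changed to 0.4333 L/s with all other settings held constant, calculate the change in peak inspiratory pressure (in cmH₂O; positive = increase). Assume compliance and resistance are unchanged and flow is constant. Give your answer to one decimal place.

-3.3

PIP = Vt/C + R·V̇ + PEEP (constant-flow equation of motion).
Only the resistive term changes: ΔPIP = R × ΔV̇ = 4.0 × (0.4333 − 1.25) = 4.0 × -0.8167 = -3.267 cmH2O.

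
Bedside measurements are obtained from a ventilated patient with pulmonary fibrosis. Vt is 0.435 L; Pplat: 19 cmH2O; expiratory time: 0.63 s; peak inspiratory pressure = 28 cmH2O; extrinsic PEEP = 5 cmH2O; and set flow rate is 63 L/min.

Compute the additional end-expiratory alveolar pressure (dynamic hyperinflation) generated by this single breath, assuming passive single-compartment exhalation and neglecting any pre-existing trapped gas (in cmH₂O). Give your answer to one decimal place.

Flow: 63 L/min ÷ 60 = 1.05 L/s.
R = (PIP − Pplat)/V̇ = (28 − 19) / 1.05 = 9.0/1.05 = 8.571 cmH2O·s/L.
C = Vt/(Pplat − PEEP) = 435.0 / (19 − 5) = 435.0/14.0 = 31.071 mL/cmH2O.
τ = R × C = 8.571 × 0.03107 L/cmH2O = 0.2663 s.
Fraction remaining = e^(−Te/τ) = e^(−0.63/0.2663) = 0.09388; trapped volume = 435.0 × 0.09388 = 40.838 mL.
Additional alveolar pressure from trapping ≈ V_trapped / C = 40.838 / 31.071 = 1.314 cmH2O.

1.3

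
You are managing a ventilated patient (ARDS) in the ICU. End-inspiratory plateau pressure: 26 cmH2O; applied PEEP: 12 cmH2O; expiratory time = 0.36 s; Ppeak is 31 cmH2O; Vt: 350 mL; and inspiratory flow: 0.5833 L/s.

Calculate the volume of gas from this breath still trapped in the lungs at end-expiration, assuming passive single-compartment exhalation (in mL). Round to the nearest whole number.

65

R = (PIP − Pplat)/V̇ = (31 − 26) / 0.5833 = 5.0/0.5833 = 8.572 cmH2O·s/L.
C = Vt/(Pplat − PEEP) = 350.0 / (26 − 12) = 350.0/14.0 = 25.0 mL/cmH2O.
τ = R × C = 8.572 × 0.025 L/cmH2O = 0.2143 s.
Fraction remaining = e^(−Te/τ) = e^(−0.36/0.2143) = 0.1864.
Trapped volume = 350.0 × 0.1864 = 65.24 mL.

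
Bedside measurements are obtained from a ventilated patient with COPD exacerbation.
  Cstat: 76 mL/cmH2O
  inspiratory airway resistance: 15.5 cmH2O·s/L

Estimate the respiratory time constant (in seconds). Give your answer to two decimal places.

1.18

τ = R × C = 15.5 × 76 mL/cmH2O = 15.5 × 0.076 L/cmH2O = 1.178 s.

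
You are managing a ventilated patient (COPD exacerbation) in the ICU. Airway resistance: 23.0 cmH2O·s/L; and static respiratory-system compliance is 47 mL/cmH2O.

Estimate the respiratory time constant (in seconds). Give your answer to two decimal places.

1.08

τ = R × C = 23.0 × 47 mL/cmH2O = 23.0 × 0.047 L/cmH2O = 1.081 s.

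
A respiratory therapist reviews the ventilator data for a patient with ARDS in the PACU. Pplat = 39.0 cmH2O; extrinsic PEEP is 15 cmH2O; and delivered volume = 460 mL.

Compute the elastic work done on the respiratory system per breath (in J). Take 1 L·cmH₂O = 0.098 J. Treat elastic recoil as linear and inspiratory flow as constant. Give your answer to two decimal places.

0.54

Elastic work ≈ ½ × (Pplat − PEEP) × Vt = 0.5 × (39.0 − 15) × 0.460 L = 0.5 × 24.0 × 0.460 = 5.52 L·cmH2O.
× 0.098 J/(L·cmH2O) → 0.541 J.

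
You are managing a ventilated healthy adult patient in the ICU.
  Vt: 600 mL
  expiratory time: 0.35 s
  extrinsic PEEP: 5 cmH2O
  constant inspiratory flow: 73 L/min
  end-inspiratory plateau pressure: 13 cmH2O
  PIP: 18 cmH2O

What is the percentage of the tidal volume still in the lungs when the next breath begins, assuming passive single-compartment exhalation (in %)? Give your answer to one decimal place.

32.1

Flow: 73 L/min ÷ 60 = 1.2167 L/s.
R = (PIP − Pplat)/V̇ = (18 − 13) / 1.2167 = 5.0/1.2167 = 4.109 cmH2O·s/L.
C = Vt/(Pplat − PEEP) = 600.0 / (13 − 5) = 600.0/8.0 = 75.0 mL/cmH2O.
τ = R × C = 4.109 × 0.075 L/cmH2O = 0.3082 s.
Fraction remaining at end-expiration = e^(−Te/τ) = e^(−0.35/0.3082) = 0.3212 → 32.12%.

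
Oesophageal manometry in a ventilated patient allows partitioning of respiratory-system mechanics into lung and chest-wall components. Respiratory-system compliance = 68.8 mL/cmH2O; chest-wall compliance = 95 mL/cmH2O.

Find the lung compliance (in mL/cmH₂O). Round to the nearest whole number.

1/CL = 1/Crs − 1/Ccw.
1/CL = 1/68.8 − 1/95 = 0.004009.
CL = 249.44 mL/cmH2O.

249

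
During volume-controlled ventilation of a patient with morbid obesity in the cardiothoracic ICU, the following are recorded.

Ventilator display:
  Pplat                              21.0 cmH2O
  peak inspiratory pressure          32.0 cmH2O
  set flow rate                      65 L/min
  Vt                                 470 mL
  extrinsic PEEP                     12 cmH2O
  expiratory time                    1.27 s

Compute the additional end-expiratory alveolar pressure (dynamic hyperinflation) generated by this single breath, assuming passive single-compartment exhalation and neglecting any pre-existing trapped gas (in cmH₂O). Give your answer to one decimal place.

0.8

Flow: 65 L/min ÷ 60 = 1.0833 L/s.
R = (PIP − Pplat)/V̇ = (32.0 − 21.0) / 1.0833 = 11.0/1.0833 = 10.154 cmH2O·s/L.
C = Vt/(Pplat − PEEP) = 470.0 / (21.0 − 12) = 470.0/9.0 = 52.222 mL/cmH2O.
τ = R × C = 10.154 × 0.05222 L/cmH2O = 0.5302 s.
Fraction remaining = e^(−Te/τ) = e^(−1.27/0.5302) = 0.09114; trapped volume = 470.0 × 0.09114 = 42.836 mL.
Additional alveolar pressure from trapping ≈ V_trapped / C = 42.836 / 52.222 = 0.8203 cmH2O.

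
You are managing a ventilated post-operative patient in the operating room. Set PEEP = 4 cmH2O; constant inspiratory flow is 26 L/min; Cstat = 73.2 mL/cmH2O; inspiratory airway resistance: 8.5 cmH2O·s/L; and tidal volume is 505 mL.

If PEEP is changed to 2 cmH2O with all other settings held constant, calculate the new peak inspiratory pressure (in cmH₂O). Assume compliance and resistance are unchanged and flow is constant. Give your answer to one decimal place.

Flow: 26 L/min ÷ 60 = 0.4333 L/s.
PIP = Vt/C + R·V̇ + PEEP (constant-flow equation of motion).
Only the baseline term changes: ΔPIP = ΔPEEP = 2 − 4 = -2.0 cmH2O.
Original PIP = 505/73.2 + 8.5×0.4333 + 4 = 14.582 cmH2O; new PIP = 14.582 + (-2.0) = 12.582 cmH2O.

12.6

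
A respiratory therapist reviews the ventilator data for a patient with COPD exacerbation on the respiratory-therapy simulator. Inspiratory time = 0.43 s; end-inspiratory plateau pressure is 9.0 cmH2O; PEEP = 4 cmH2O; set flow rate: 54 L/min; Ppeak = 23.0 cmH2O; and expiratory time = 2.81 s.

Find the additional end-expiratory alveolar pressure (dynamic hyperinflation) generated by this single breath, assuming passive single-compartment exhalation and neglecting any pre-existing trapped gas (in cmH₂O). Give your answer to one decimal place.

Flow: 54 L/min ÷ 60 = 0.9 L/s.
Vt = flow × Ti = 0.9 L/s × 0.43 s × 1000 mL/L = 387.0 mL.
R = (PIP − Pplat)/V̇ = (23.0 − 9.0) / 0.9 = 14.0/0.9 = 15.556 cmH2O·s/L.
C = Vt/(Pplat − PEEP) = 387.0 / (9.0 − 4) = 387.0/5.0 = 77.4 mL/cmH2O.
τ = R × C = 15.556 × 0.0774 L/cmH2O = 1.204 s.
Fraction remaining = e^(−Te/τ) = e^(−2.81/1.204) = 0.09692; trapped volume = 387.0 × 0.09692 = 37.508 mL.
Additional alveolar pressure from trapping ≈ V_trapped / C = 37.508 / 77.4 = 0.4846 cmH2O.

0.5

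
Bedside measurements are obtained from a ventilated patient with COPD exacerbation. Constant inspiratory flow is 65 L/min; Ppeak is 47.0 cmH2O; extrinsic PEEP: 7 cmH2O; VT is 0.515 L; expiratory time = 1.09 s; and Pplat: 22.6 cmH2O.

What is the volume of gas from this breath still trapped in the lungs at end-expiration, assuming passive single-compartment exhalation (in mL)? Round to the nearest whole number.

119

Flow: 65 L/min ÷ 60 = 1.0833 L/s.
R = (PIP − Pplat)/V̇ = (47.0 − 22.6) / 1.0833 = 24.4/1.0833 = 22.524 cmH2O·s/L.
C = Vt/(Pplat − PEEP) = 515.0 / (22.6 − 7) = 515.0/15.6 = 33.013 mL/cmH2O.
τ = R × C = 22.524 × 0.03301 L/cmH2O = 0.7435 s.
Fraction remaining = e^(−Te/τ) = e^(−1.09/0.7435) = 0.2308.
Trapped volume = 515.0 × 0.2308 = 118.86 mL.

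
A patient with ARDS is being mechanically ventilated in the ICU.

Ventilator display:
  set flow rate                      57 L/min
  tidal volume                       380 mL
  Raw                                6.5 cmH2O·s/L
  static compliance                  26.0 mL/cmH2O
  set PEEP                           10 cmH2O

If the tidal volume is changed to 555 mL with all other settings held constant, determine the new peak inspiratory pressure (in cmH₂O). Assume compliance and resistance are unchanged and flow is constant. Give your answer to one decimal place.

37.5

Flow: 57 L/min ÷ 60 = 0.95 L/s.
PIP = Vt/C + R·V̇ + PEEP (constant-flow equation of motion).
Only the elastic term changes: ΔPIP = ΔVt / C = (555 − 380) / 26.0 = 6.731 cmH2O.
Original PIP = 380/26.0 + 6.5×0.95 + 10 = 30.79 cmH2O; new PIP = 30.79 + (6.731) = 37.521 cmH2O.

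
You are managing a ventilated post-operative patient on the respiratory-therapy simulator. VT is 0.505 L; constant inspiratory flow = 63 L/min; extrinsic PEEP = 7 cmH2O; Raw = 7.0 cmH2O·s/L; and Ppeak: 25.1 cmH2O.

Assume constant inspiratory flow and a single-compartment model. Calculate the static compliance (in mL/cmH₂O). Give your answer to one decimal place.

47.0

Flow: 63 L/min ÷ 60 = 1.05 L/s.
Equation of motion (constant flow): PIP = Vt/C + R·V̇ + PEEP.
Vt/C = PIP − R·V̇ − PEEP = 25.1 − 7.0×1.05 − 7 = 25.1 − 7.35 − 7 = 10.75 cmH2O.
C = Vt / 10.75 = 505 / 10.75 = 46.977 mL/cmH2O.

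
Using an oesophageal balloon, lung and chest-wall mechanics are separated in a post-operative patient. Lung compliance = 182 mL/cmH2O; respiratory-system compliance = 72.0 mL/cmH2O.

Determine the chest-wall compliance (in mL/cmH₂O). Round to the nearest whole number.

1/Ccw = 1/Crs − 1/CL.
1/Ccw = 1/72.0 − 1/182 = 0.008394.
Ccw = 119.13 mL/cmH2O.

119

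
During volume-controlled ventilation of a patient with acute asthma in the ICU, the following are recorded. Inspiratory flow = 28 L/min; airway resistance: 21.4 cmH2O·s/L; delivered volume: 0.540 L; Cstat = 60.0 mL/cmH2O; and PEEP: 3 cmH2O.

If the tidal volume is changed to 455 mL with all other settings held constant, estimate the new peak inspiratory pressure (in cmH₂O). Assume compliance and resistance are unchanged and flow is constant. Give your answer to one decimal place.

20.6

Flow: 28 L/min ÷ 60 = 0.4667 L/s.
PIP = Vt/C + R·V̇ + PEEP (constant-flow equation of motion).
Only the elastic term changes: ΔPIP = ΔVt / C = (455 − 540) / 60.0 = -1.417 cmH2O.
Original PIP = 540/60.0 + 21.4×0.4667 + 3 = 21.987 cmH2O; new PIP = 21.987 + (-1.417) = 20.57 cmH2O.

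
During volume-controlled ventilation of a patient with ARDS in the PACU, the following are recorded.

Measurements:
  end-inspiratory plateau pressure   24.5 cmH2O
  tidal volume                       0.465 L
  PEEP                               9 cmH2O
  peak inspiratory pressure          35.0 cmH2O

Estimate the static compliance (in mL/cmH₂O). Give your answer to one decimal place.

Cstat = Vt / (Pplat − PEEP) = 465 / (24.5 − 9) = 465 / 15.5 = 30.0 mL/cmH2O.

30.0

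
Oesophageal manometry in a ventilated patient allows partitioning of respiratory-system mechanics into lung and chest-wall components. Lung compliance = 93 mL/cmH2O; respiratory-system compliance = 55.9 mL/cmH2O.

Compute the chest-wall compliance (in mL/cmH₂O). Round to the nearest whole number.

1/Ccw = 1/Crs − 1/CL.
1/Ccw = 1/55.9 − 1/93 = 0.007136.
Ccw = 140.13 mL/cmH2O.

140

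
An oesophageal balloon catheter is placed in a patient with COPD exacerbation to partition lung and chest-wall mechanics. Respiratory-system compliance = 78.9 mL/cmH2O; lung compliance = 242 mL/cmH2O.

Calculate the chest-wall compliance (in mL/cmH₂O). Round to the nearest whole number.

117

1/Ccw = 1/Crs − 1/CL.
1/Ccw = 1/78.9 − 1/242 = 0.008542.
Ccw = 117.07 mL/cmH2O.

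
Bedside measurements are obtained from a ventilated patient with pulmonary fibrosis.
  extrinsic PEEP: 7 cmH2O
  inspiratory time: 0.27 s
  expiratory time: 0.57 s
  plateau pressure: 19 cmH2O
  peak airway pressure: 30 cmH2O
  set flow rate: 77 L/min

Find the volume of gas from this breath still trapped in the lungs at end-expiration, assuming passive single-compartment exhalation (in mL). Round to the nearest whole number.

35

Flow: 77 L/min ÷ 60 = 1.2833 L/s.
Vt = flow × Ti = 1.2833 L/s × 0.27 s × 1000 mL/L = 346.49 mL.
R = (PIP − Pplat)/V̇ = (30 − 19) / 1.2833 = 11.0/1.2833 = 8.572 cmH2O·s/L.
C = Vt/(Pplat − PEEP) = 346.49 / (19 − 7) = 346.49/12.0 = 28.874 mL/cmH2O.
τ = R × C = 8.572 × 0.02887 L/cmH2O = 0.2475 s.
Fraction remaining = e^(−Te/τ) = e^(−0.57/0.2475) = 0.09996.
Trapped volume = 346.49 × 0.09996 = 34.635 mL.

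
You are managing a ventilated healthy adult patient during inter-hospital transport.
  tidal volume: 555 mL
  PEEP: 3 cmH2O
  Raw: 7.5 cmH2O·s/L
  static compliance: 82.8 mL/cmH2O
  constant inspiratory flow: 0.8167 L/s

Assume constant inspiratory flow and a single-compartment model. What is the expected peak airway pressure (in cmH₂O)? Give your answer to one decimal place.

Equation of motion (constant flow): PIP = Vt/C + R·V̇ + PEEP.
PIP = 555/82.8 + 7.5×0.8167 + 3 = 6.703 + 6.125 + 3 = 15.828 cmH2O.

15.8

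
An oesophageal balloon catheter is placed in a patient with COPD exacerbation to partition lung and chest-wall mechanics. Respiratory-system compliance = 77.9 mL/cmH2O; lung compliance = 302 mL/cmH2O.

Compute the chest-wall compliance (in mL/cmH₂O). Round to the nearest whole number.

105

1/Ccw = 1/Crs − 1/CL.
1/Ccw = 1/77.9 − 1/302 = 0.009526.
Ccw = 104.98 mL/cmH2O.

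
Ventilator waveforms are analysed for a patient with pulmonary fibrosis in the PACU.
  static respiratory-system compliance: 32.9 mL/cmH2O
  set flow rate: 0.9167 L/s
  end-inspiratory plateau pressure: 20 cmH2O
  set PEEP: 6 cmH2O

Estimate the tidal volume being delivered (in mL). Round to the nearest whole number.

461

Vt = Cstat × (Pplat − PEEP) = 32.9 × (20 − 6) = 32.9 × 14.0 = 460.6 mL.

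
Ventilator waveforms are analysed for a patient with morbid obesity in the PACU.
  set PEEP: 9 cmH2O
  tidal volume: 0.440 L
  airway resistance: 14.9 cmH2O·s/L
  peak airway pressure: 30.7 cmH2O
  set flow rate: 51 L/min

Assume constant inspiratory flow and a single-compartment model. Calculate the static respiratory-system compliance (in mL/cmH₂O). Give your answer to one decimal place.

48.7

Flow: 51 L/min ÷ 60 = 0.85 L/s.
Equation of motion (constant flow): PIP = Vt/C + R·V̇ + PEEP.
Vt/C = PIP − R·V̇ − PEEP = 30.7 − 14.9×0.85 − 9 = 30.7 − 12.665 − 9 = 9.035 cmH2O.
C = Vt / 9.035 = 440 / 9.035 = 48.7 mL/cmH2O.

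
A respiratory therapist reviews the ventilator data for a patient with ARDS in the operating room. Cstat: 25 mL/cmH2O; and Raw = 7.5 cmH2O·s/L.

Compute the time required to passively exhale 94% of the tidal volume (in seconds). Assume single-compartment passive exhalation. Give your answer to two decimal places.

τ = R × C = 7.5 × 25 mL/cmH2O = 7.5 × 0.025 L/cmH2O = 0.1875 s.
Exhaled fraction f = 1 − e^(−t/τ) → t = −τ·ln(1 − f) = −0.1875·ln(0.06) = 0.5275 s.

0.53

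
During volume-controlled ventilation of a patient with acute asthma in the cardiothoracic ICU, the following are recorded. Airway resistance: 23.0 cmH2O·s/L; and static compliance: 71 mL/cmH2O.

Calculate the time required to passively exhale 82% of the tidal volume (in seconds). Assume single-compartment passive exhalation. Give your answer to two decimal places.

τ = R × C = 23.0 × 71 mL/cmH2O = 23.0 × 0.071 L/cmH2O = 1.633 s.
Exhaled fraction f = 1 − e^(−t/τ) → t = −τ·ln(1 − f) = −1.633·ln(0.18) = 2.8 s.

2.80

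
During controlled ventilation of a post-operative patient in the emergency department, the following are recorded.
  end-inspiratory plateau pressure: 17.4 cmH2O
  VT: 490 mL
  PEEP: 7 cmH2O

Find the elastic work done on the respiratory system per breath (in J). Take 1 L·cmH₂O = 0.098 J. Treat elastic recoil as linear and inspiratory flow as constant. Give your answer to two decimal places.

0.25

Elastic work ≈ ½ × (Pplat − PEEP) × Vt = 0.5 × (17.4 − 7) × 0.490 L = 0.5 × 10.4 × 0.490 = 2.548 L·cmH2O.
× 0.098 J/(L·cmH2O) → 0.2497 J.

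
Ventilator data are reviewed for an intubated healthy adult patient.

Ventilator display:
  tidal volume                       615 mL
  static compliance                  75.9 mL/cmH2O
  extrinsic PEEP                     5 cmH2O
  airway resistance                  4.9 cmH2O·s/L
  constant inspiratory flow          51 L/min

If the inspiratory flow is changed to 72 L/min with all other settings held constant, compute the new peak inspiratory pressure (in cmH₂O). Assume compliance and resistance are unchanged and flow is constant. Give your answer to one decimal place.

Flow: 51 L/min ÷ 60 = 0.85 L/s.
New flow: 72 L/min ÷ 60 = 1.2 L/s.
PIP = Vt/C + R·V̇ + PEEP (constant-flow equation of motion).
Only the resistive term changes: ΔPIP = R × ΔV̇ = 4.9 × (1.2 − 0.85) = 4.9 × 0.35 = 1.715 cmH2O.
Original PIP = 615/75.9 + 4.9×0.85 + 5 = 17.268 cmH2O; new PIP = 17.268 + (1.715) = 18.983 cmH2O.

19.0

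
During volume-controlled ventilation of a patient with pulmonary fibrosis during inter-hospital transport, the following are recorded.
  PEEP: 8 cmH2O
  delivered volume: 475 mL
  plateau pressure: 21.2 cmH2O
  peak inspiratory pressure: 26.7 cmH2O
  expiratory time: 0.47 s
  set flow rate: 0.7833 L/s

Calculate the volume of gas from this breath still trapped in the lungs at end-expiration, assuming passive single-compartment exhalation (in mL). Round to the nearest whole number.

R = (PIP − Pplat)/V̇ = (26.7 − 21.2) / 0.7833 = 5.5/0.7833 = 7.022 cmH2O·s/L.
C = Vt/(Pplat − PEEP) = 475.0 / (21.2 − 8) = 475.0/13.2 = 35.985 mL/cmH2O.
τ = R × C = 7.022 × 0.03599 L/cmH2O = 0.2527 s.
Fraction remaining = e^(−Te/τ) = e^(−0.47/0.2527) = 0.1557.
Trapped volume = 475.0 × 0.1557 = 73.958 mL.

74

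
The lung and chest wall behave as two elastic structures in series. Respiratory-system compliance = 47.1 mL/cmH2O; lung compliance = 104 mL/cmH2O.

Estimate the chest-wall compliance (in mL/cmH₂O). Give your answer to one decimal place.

1/Ccw = 1/Crs − 1/CL.
1/Ccw = 1/47.1 − 1/104 = 0.01162.
Ccw = 86.059 mL/cmH2O.

86.1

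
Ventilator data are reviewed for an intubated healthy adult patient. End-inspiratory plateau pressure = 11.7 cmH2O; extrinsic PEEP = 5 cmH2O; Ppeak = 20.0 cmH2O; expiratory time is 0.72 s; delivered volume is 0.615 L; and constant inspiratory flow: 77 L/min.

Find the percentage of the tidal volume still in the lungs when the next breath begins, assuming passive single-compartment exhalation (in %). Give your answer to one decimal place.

29.7

Flow: 77 L/min ÷ 60 = 1.2833 L/s.
R = (PIP − Pplat)/V̇ = (20.0 − 11.7) / 1.2833 = 8.3/1.2833 = 6.468 cmH2O·s/L.
C = Vt/(Pplat − PEEP) = 615.0 / (11.7 − 5) = 615.0/6.7 = 91.791 mL/cmH2O.
τ = R × C = 6.468 × 0.09179 L/cmH2O = 0.5937 s.
Fraction remaining at end-expiration = e^(−Te/τ) = e^(−0.72/0.5937) = 0.2974 → 29.74%.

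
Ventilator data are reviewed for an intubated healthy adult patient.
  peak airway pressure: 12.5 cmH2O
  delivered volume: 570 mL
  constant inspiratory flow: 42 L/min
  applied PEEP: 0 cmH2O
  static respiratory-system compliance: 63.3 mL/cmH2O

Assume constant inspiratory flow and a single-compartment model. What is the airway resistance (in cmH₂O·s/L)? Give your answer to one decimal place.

Flow: 42 L/min ÷ 60 = 0.7 L/s.
Equation of motion (constant flow): PIP = Vt/C + R·V̇ + PEEP.
R·V̇ = PIP − Vt/C − PEEP = 12.5 − 570/63.3 − 0 = 12.5 − 9.005 − 0 = 3.495 cmH2O.
R = 3.495 / 0.7 = 4.993 cmH2O·s/L.

5.0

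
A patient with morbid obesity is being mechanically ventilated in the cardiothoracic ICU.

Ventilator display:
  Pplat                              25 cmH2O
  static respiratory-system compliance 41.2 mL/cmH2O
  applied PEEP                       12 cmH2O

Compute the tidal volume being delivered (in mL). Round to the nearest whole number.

Vt = Cstat × (Pplat − PEEP) = 41.2 × (25 − 12) = 41.2 × 13.0 = 535.6 mL.

536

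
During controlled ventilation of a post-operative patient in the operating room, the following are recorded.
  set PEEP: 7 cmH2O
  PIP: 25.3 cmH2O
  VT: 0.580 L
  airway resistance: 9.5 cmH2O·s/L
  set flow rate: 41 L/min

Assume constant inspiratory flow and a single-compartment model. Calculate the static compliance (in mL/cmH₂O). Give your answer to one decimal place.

Flow: 41 L/min ÷ 60 = 0.6833 L/s.
Equation of motion (constant flow): PIP = Vt/C + R·V̇ + PEEP.
Vt/C = PIP − R·V̇ − PEEP = 25.3 − 9.5×0.6833 − 7 = 25.3 − 6.491 − 7 = 11.809 cmH2O.
C = Vt / 11.809 = 580 / 11.809 = 49.115 mL/cmH2O.

49.1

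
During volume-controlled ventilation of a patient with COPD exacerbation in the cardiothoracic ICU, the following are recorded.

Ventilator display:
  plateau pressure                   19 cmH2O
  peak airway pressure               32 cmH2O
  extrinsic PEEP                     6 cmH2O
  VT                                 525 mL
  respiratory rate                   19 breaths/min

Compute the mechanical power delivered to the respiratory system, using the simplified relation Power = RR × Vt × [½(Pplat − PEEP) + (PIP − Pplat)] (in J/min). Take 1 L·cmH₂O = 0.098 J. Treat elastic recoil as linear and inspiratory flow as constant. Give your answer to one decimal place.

Per-breath work = Vt × [½(Pplat−PEEP) + (PIP−Pplat)] = 0.525 × [0.5×13.0 + 13.0] = 0.525 × 19.5 = 10.238 L·cmH2O.
Power = 19 × 10.238 = 194.52 L·cmH2O/min.
× 0.098 J/(L·cmH2O) → 19.063 J/min.

19.1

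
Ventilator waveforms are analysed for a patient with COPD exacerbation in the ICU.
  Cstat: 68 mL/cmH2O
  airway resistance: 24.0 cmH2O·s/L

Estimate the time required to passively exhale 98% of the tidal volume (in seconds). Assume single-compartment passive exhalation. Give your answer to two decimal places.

τ = R × C = 24.0 × 68 mL/cmH2O = 24.0 × 0.068 L/cmH2O = 1.632 s.
Exhaled fraction f = 1 − e^(−t/τ) → t = −τ·ln(1 − f) = −1.632·ln(0.02) = 6.384 s.

6.38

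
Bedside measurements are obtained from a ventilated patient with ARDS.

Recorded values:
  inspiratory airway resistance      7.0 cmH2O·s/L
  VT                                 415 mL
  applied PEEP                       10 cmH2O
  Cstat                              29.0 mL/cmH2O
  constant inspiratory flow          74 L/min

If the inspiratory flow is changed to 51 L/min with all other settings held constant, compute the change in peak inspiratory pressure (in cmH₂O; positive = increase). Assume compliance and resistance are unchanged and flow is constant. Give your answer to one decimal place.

-2.7

Flow: 74 L/min ÷ 60 = 1.2333 L/s.
New flow: 51 L/min ÷ 60 = 0.85 L/s.
PIP = Vt/C + R·V̇ + PEEP (constant-flow equation of motion).
Only the resistive term changes: ΔPIP = R × ΔV̇ = 7.0 × (0.85 − 1.2333) = 7.0 × -0.3833 = -2.683 cmH2O.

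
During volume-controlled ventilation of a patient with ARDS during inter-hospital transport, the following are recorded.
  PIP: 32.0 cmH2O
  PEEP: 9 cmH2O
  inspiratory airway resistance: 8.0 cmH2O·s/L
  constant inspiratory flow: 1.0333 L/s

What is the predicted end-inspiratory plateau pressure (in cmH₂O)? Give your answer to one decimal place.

Pplat = PIP − Raw × flow = 32.0 − 8.0 × 1.0333 = 32.0 − 8.266 = 23.734 cmH2O.

23.7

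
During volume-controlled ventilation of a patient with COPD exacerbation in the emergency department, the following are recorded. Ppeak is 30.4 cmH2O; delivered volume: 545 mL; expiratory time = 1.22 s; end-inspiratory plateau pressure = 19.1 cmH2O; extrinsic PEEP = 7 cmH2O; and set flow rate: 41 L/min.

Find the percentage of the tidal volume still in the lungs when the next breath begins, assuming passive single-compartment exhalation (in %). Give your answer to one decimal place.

19.4

Flow: 41 L/min ÷ 60 = 0.6833 L/s.
R = (PIP − Pplat)/V̇ = (30.4 − 19.1) / 0.6833 = 11.3/0.6833 = 16.537 cmH2O·s/L.
C = Vt/(Pplat − PEEP) = 545.0 / (19.1 − 7) = 545.0/12.1 = 45.041 mL/cmH2O.
τ = R × C = 16.537 × 0.04504 L/cmH2O = 0.7448 s.
Fraction remaining at end-expiration = e^(−Te/τ) = e^(−1.22/0.7448) = 0.1944 → 19.44%.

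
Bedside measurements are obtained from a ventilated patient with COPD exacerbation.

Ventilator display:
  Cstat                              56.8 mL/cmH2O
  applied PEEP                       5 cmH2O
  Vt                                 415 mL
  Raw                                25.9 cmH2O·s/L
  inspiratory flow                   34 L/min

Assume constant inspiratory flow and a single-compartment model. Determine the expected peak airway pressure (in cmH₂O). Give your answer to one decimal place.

Flow: 34 L/min ÷ 60 = 0.5667 L/s.
Equation of motion (constant flow): PIP = Vt/C + R·V̇ + PEEP.
PIP = 415/56.8 + 25.9×0.5667 + 5 = 7.306 + 14.678 + 5 = 26.984 cmH2O.

27.0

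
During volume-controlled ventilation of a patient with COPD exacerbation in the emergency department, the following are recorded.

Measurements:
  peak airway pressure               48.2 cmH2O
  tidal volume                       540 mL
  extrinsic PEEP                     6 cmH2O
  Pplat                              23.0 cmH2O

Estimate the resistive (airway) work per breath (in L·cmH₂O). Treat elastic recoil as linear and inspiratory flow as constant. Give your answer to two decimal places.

13.61

With constant inspiratory flow the resistive pressure is constant at PIP − Pplat = 48.2 − 23.0 = 25.2 cmH2O, so resistive work = 25.2 × 0.540 = 13.608 L·cmH2O.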